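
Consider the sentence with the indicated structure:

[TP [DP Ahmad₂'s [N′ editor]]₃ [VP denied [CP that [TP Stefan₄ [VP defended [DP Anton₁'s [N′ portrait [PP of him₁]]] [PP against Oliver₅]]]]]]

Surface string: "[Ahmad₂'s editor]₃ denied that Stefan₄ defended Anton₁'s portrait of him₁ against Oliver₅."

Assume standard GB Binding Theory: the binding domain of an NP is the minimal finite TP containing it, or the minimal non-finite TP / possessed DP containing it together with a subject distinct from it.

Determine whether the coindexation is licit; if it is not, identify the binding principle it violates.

Principle B

The two coindexed NPs are *Anton₁* and *him₁*.
*him₁* is a pronoun. Its binding domain is the possessed DP, whose subject is Anton₁.
*Anton₁* c-commands it within that domain and carries the same index.
The pronoun is locally bound → Principle B violation.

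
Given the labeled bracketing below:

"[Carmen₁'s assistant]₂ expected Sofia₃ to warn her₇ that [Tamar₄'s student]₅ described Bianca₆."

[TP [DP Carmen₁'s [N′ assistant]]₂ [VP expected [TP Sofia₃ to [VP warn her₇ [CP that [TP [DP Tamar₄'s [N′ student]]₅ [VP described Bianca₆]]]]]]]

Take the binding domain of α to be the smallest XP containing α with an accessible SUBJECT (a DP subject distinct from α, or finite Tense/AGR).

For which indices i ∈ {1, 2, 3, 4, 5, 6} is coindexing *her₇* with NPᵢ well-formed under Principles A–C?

{1, 2}

*her* is a pronoun, so Principle B applies: it must be free in its binding domain.
Binding domain of *her₇*: the embedded TP, whose subject is Sofia₃.
*Carmen₁* and the pronoun do not c-command one another → neither Principle B nor Principle C is at stake; coindexation permitted.
*[Carmen₁'s assistant]₂* c-commands the pronoun but from outside its binding domain, and is not c-commanded by it → coindexation permitted.
*Sofia₃* c-commands the pronoun within its binding domain → coindexation would violate Principle B.
*Tamar₄*: the pronoun c-commands this R-expression → coindexation would violate Principle C on *Tamar₄*.
*[Tamar₄'s student]₅*: the pronoun c-commands this R-expression → coindexation would violate Principle C on *[Tamar₄'s student]₅*.
*Bianca₆*: the pronoun c-commands this R-expression → coindexation would violate Principle C on *Bianca₆*.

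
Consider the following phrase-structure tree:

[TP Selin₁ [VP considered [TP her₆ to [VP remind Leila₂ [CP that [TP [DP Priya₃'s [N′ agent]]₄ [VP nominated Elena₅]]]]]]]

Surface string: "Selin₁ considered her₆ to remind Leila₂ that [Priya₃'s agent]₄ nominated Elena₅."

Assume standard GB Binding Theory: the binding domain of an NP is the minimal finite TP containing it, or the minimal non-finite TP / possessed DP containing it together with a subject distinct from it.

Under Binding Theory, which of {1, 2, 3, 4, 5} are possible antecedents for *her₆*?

*her* is a pronoun, so Principle B applies: it must be free in its binding domain.
Binding domain of *her₆*: the matrix TP, whose subject is Selin₁.
*Selin₁* c-commands the pronoun within its binding domain → coindexation would violate Principle B.
*Leila₂*: the pronoun c-commands this R-expression → coindexation would violate Principle C on *Leila₂*.
*Priya₃*: the pronoun c-commands this R-expression → coindexation would violate Principle C on *Priya₃*.
*[Priya₃'s agent]₄*: the pronoun c-commands this R-expression → coindexation would violate Principle C on *[Priya₃'s agent]₄*.
*Elena₅*: the pronoun c-commands this R-expression → coindexation would violate Principle C on *Elena₅*.

none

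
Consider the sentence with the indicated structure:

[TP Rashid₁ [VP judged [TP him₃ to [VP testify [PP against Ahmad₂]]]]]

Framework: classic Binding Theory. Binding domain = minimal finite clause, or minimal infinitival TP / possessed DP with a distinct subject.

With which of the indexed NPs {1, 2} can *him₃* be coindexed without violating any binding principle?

*him* is a pronoun, so Principle B applies: it must be free in its binding domain.
Binding domain of *him₃*: the matrix TP, whose subject is Rashid₁.
*Rashid₁* c-commands the pronoun within its binding domain → coindexation would violate Principle B.
*Ahmad₂*: the pronoun c-commands this R-expression → coindexation would violate Principle C on *Ahmad₂*.

none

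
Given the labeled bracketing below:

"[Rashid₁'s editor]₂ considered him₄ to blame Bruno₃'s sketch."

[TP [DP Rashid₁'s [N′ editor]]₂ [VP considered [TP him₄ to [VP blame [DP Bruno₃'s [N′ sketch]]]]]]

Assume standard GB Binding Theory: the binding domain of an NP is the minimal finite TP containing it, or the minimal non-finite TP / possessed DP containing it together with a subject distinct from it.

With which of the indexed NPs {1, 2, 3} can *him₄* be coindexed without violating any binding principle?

*him* is a pronoun, so Principle B applies: it must be free in its binding domain.
Binding domain of *him₄*: the matrix TP, whose subject is [Rashid₁'s editor]₂.
*Rashid₁* and the pronoun do not c-command one another → neither Principle B nor Principle C is at stake; coindexation permitted.
*[Rashid₁'s editor]₂* c-commands the pronoun within its binding domain → coindexation would violate Principle B.
*Bruno₃*: the pronoun c-commands this R-expression → coindexation would violate Principle C on *Bruno₃*.

{1}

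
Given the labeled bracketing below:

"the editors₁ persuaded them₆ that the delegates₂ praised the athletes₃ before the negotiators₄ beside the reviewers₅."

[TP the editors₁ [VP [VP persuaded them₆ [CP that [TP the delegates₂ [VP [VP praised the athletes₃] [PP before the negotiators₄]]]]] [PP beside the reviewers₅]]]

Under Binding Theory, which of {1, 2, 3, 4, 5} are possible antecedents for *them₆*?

*them* is a pronoun, so Principle B applies: it must be free in its binding domain.
Binding domain of *them₆*: the matrix TP, whose subject is the editors₁.
*the editors₁* c-commands the pronoun within its binding domain → coindexation would violate Principle B.
*the delegates₂*: the pronoun c-commands this R-expression → coindexation would violate Principle C on *the delegates₂*.
*the athletes₃*: the pronoun c-commands this R-expression → coindexation would violate Principle C on *the athletes₃*.
*the negotiators₄*: the pronoun c-commands this R-expression → coindexation would violate Principle C on *the negotiators₄*.
*the reviewers₅* and the pronoun do not c-command one another → neither Principle B nor Principle C is at stake; coindexation permitted.

{5}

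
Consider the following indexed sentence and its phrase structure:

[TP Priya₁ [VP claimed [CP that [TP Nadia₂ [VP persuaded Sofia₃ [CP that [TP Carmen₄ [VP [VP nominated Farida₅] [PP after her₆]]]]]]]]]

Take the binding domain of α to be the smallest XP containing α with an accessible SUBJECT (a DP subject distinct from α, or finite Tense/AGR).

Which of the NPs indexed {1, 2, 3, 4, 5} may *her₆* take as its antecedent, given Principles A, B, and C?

{1, 2, 3, 5}

*her* is a pronoun, so Principle B applies: it must be free in its binding domain.
Binding domain of *her₆*: the embedded TP, whose subject is Carmen₄.
*Priya₁* c-commands the pronoun but from outside its binding domain, and is not c-commanded by it → coindexation permitted.
*Nadia₂* c-commands the pronoun but from outside its binding domain, and is not c-commanded by it → coindexation permitted.
*Sofia₃* c-commands the pronoun but from outside its binding domain, and is not c-commanded by it → coindexation permitted.
*Carmen₄* c-commands the pronoun within its binding domain → coindexation would violate Principle B.
*Farida₅* and the pronoun do not c-command one another → neither Principle B nor Principle C is at stake; coindexation permitted.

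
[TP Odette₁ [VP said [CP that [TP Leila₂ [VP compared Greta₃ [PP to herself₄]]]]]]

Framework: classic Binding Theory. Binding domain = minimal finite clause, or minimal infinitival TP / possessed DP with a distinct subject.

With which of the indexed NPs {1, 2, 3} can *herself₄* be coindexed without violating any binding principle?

*herself* is an anaphor, so Principle A applies: it must be bound in its binding domain.
Binding domain of *herself₄*: the embedded TP, whose subject is Leila₂.
*Odette₁* c-commands the anaphor but is outside its binding domain → cannot satisfy Principle A.
*Leila₂* c-commands the anaphor within its binding domain → licit binder.
*Greta₃* c-commands the anaphor within its binding domain → licit binder.

{2, 3}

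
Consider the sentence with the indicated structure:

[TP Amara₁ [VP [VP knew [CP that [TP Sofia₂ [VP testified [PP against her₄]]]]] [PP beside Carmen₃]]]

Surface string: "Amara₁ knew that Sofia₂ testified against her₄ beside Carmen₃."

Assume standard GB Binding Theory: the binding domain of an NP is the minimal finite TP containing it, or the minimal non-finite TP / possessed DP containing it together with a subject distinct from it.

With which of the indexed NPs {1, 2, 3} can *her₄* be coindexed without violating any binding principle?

*her* is a pronoun, so Principle B applies: it must be free in its binding domain.
Binding domain of *her₄*: the embedded TP, whose subject is Sofia₂.
*Amara₁* c-commands the pronoun but from outside its binding domain, and is not c-commanded by it → coindexation permitted.
*Sofia₂* c-commands the pronoun within its binding domain → coindexation would violate Principle B.
*Carmen₃* and the pronoun do not c-command one another → neither Principle B nor Principle C is at stake; coindexation permitted.

{1, 3}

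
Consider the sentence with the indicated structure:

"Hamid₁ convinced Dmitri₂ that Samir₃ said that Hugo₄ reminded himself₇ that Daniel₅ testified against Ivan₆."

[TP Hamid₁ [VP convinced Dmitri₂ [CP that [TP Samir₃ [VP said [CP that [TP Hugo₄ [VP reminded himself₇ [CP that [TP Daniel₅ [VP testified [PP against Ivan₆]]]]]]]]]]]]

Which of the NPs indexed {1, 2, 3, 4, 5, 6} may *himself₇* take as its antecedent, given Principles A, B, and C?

{4}

*himself* is an anaphor, so Principle A applies: it must be bound in its binding domain.
Binding domain of *himself₇*: the embedded TP, whose subject is Hugo₄.
*Hamid₁* c-commands the anaphor but is outside its binding domain → cannot satisfy Principle A.
*Dmitri₂* c-commands the anaphor but is outside its binding domain → cannot satisfy Principle A.
*Samir₃* c-commands the anaphor but is outside its binding domain → cannot satisfy Principle A.
*Hugo₄* c-commands the anaphor within its binding domain → licit binder.
*Daniel₅* does not c-command the anaphor → cannot bind it.
*Ivan₆* does not c-command the anaphor → cannot bind it.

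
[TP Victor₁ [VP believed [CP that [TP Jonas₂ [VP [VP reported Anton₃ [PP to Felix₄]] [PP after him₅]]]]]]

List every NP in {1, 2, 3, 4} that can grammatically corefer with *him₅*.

{1, 3, 4}

*him* is a pronoun, so Principle B applies: it must be free in its binding domain.
Binding domain of *him₅*: the embedded TP, whose subject is Jonas₂.
*Victor₁* c-commands the pronoun but from outside its binding domain, and is not c-commanded by it → coindexation permitted.
*Jonas₂* c-commands the pronoun within its binding domain → coindexation would violate Principle B.
*Anton₃* and the pronoun do not c-command one another → neither Principle B nor Principle C is at stake; coindexation permitted.
*Felix₄* and the pronoun do not c-command one another → neither Principle B nor Principle C is at stake; coindexation permitted.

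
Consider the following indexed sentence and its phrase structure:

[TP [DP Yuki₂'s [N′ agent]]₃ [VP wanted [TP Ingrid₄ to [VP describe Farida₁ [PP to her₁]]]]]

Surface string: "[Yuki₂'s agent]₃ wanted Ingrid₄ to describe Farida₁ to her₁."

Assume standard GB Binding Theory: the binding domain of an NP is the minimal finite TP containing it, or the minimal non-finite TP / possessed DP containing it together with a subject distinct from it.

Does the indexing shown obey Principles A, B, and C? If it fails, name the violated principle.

The two coindexed NPs are *Farida₁* and *her₁*.
*her₁* is a pronoun. Its binding domain is the embedded TP, whose subject is Ingrid₄.
*Farida₁* c-commands it within that domain and carries the same index.
The pronoun is locally bound → Principle B violation.

Principle B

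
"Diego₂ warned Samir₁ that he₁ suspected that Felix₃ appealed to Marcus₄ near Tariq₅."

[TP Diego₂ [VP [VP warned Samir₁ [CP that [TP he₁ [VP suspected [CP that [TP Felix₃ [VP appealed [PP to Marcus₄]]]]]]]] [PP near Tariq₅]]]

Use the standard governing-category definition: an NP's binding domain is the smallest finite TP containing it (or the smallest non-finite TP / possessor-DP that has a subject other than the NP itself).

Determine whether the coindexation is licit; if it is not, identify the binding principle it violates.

The two coindexed NPs are *Samir₁* and *he₁*.
*he₁* is a pronoun; nothing c-commands it within its binding domain (the embedded TP.), so Principle B holds trivially.
*Samir₁* is an R-expression; *he₁* does not c-command it, and no other NP shares its index, so Principle C is satisfied.
All principles are respected.

grammatical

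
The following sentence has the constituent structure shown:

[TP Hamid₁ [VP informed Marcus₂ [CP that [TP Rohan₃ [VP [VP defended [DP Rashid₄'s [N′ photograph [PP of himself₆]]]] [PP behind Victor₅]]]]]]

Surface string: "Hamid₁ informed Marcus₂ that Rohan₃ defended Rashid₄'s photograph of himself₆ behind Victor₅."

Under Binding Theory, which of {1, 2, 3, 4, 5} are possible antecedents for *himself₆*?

*himself* is an anaphor, so Principle A applies: it must be bound in its binding domain.
Binding domain of *himself₆*: the possessed DP, whose subject is Rashid₄.
*Hamid₁* c-commands the anaphor but is outside its binding domain → cannot satisfy Principle A.
*Marcus₂* c-commands the anaphor but is outside its binding domain → cannot satisfy Principle A.
*Rohan₃* c-commands the anaphor but is outside its binding domain → cannot satisfy Principle A.
*Rashid₄* c-commands the anaphor within its binding domain → licit binder.
*Victor₅* does not c-command the anaphor → cannot bind it.

{4}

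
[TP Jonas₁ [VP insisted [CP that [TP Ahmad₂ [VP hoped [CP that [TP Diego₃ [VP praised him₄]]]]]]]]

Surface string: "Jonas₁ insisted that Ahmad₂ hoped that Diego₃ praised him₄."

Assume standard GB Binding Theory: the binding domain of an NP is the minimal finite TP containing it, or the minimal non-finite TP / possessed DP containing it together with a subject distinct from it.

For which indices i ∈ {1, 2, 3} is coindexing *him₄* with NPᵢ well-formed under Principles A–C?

{1, 2}

*him* is a pronoun, so Principle B applies: it must be free in its binding domain.
Binding domain of *him₄*: the embedded TP, whose subject is Diego₃.
*Jonas₁* c-commands the pronoun but from outside its binding domain, and is not c-commanded by it → coindexation permitted.
*Ahmad₂* c-commands the pronoun but from outside its binding domain, and is not c-commanded by it → coindexation permitted.
*Diego₃* c-commands the pronoun within its binding domain → coindexation would violate Principle B.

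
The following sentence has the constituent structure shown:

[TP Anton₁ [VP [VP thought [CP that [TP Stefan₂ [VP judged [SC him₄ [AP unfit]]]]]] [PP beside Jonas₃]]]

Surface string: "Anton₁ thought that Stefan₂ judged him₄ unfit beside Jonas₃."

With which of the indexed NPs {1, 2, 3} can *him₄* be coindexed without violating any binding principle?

*him* is a pronoun, so Principle B applies: it must be free in its binding domain.
Binding domain of *him₄*: the embedded TP, whose subject is Stefan₂.
*Anton₁* c-commands the pronoun but from outside its binding domain, and is not c-commanded by it → coindexation permitted.
*Stefan₂* c-commands the pronoun within its binding domain → coindexation would violate Principle B.
*Jonas₃* and the pronoun do not c-command one another → neither Principle B nor Principle C is at stake; coindexation permitted.

{1, 3}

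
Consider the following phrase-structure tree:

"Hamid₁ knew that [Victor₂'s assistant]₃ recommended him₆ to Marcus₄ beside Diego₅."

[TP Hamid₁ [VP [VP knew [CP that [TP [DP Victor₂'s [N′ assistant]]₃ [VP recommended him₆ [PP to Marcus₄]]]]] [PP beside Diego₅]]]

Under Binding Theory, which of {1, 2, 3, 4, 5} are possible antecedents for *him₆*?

*him* is a pronoun, so Principle B applies: it must be free in its binding domain.
Binding domain of *him₆*: the embedded TP, whose subject is [Victor₂'s assistant]₃.
*Hamid₁* c-commands the pronoun but from outside its binding domain, and is not c-commanded by it → coindexation permitted.
*Victor₂* and the pronoun do not c-command one another → neither Principle B nor Principle C is at stake; coindexation permitted.
*[Victor₂'s assistant]₃* c-commands the pronoun within its binding domain → coindexation would violate Principle B.
*Marcus₄*: the pronoun c-commands this R-expression → coindexation would violate Principle C on *Marcus₄*.
*Diego₅* and the pronoun do not c-command one another → neither Principle B nor Principle C is at stake; coindexation permitted.

{1, 2, 5}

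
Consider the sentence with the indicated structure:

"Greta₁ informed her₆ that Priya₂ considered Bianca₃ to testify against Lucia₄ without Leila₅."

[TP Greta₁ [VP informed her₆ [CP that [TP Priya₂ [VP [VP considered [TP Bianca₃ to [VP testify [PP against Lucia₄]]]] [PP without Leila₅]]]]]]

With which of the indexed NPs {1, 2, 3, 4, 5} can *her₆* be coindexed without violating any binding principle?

*her* is a pronoun, so Principle B applies: it must be free in its binding domain.
Binding domain of *her₆*: the matrix TP, whose subject is Greta₁.
*Greta₁* c-commands the pronoun within its binding domain → coindexation would violate Principle B.
*Priya₂*: the pronoun c-commands this R-expression → coindexation would violate Principle C on *Priya₂*.
*Bianca₃*: the pronoun c-commands this R-expression → coindexation would violate Principle C on *Bianca₃*.
*Lucia₄*: the pronoun c-commands this R-expression → coindexation would violate Principle C on *Lucia₄*.
*Leila₅*: the pronoun c-commands this R-expression → coindexation would violate Principle C on *Leila₅*.

none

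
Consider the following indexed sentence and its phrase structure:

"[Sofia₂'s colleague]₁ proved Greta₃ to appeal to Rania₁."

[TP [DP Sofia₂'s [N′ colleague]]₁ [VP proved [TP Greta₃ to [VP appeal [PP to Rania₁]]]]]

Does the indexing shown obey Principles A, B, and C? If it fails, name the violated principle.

The two coindexed NPs are *[Sofia₂'s colleague]₁* and *Rania₁*.
*Rania₁* is an R-expression. Principle C requires it to be free everywhere.
*[Sofia₂'s colleague]₁* c-commands it and carries the same index.
The R-expression is bound → Principle C violation.

Principle C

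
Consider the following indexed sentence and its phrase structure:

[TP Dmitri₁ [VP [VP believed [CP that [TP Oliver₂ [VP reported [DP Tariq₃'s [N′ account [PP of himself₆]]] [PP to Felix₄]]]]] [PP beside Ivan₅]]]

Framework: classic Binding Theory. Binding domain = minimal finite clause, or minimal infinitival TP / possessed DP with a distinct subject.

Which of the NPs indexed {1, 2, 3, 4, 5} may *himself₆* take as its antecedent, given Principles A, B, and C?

{3}

*himself* is an anaphor, so Principle A applies: it must be bound in its binding domain.
Binding domain of *himself₆*: the possessed DP, whose subject is Tariq₃.
*Dmitri₁* c-commands the anaphor but is outside its binding domain → cannot satisfy Principle A.
*Oliver₂* c-commands the anaphor but is outside its binding domain → cannot satisfy Principle A.
*Tariq₃* c-commands the anaphor within its binding domain → licit binder.
*Felix₄* does not c-command the anaphor → cannot bind it.
*Ivan₅* does not c-command the anaphor → cannot bind it.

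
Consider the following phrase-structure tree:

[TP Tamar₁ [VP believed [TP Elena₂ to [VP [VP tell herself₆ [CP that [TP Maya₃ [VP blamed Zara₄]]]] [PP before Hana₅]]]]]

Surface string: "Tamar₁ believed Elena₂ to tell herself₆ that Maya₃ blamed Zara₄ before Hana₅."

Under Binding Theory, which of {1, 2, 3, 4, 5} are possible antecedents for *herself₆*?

*herself* is an anaphor, so Principle A applies: it must be bound in its binding domain.
Binding domain of *herself₆*: the embedded TP, whose subject is Elena₂.
*Tamar₁* c-commands the anaphor but is outside its binding domain → cannot satisfy Principle A.
*Elena₂* c-commands the anaphor within its binding domain → licit binder.
*Maya₃* does not c-command the anaphor → cannot bind it.
*Zara₄* does not c-command the anaphor → cannot bind it.
*Hana₅* does not c-command the anaphor → cannot bind it.

{2}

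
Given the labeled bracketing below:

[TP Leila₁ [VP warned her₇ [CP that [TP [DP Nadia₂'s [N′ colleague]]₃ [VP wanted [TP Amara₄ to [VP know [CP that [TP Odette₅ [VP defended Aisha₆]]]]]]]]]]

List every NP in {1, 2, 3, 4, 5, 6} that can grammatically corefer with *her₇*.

none

*her* is a pronoun, so Principle B applies: it must be free in its binding domain.
Binding domain of *her₇*: the matrix TP, whose subject is Leila₁.
*Leila₁* c-commands the pronoun within its binding domain → coindexation would violate Principle B.
*Nadia₂*: the pronoun c-commands this R-expression → coindexation would violate Principle C on *Nadia₂*.
*[Nadia₂'s colleague]₃*: the pronoun c-commands this R-expression → coindexation would violate Principle C on *[Nadia₂'s colleague]₃*.
*Amara₄*: the pronoun c-commands this R-expression → coindexation would violate Principle C on *Amara₄*.
*Odette₅*: the pronoun c-commands this R-expression → coindexation would violate Principle C on *Odette₅*.
*Aisha₆*: the pronoun c-commands this R-expression → coindexation would violate Principle C on *Aisha₆*.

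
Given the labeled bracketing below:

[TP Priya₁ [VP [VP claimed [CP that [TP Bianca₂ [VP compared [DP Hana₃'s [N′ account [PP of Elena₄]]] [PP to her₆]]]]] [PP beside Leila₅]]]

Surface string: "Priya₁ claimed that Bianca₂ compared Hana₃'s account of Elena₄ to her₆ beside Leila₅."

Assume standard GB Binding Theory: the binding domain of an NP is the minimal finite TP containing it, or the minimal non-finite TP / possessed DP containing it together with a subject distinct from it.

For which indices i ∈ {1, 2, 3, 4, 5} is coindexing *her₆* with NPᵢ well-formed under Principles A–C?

{1, 3, 4, 5}

*her* is a pronoun, so Principle B applies: it must be free in its binding domain.
Binding domain of *her₆*: the embedded TP, whose subject is Bianca₂.
*Priya₁* c-commands the pronoun but from outside its binding domain, and is not c-commanded by it → coindexation permitted.
*Bianca₂* c-commands the pronoun within its binding domain → coindexation would violate Principle B.
*Hana₃* and the pronoun do not c-command one another → neither Principle B nor Principle C is at stake; coindexation permitted.
*Elena₄* and the pronoun do not c-command one another → neither Principle B nor Principle C is at stake; coindexation permitted.
*Leila₅* and the pronoun do not c-command one another → neither Principle B nor Principle C is at stake; coindexation permitted.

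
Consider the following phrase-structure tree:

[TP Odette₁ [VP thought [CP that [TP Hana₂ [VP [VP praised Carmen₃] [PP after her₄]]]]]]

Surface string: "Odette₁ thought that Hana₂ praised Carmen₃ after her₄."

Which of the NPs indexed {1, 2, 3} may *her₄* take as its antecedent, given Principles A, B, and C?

{1, 3}

*her* is a pronoun, so Principle B applies: it must be free in its binding domain.
Binding domain of *her₄*: the embedded TP, whose subject is Hana₂.
*Odette₁* c-commands the pronoun but from outside its binding domain, and is not c-commanded by it → coindexation permitted.
*Hana₂* c-commands the pronoun within its binding domain → coindexation would violate Principle B.
*Carmen₃* and the pronoun do not c-command one another → neither Principle B nor Principle C is at stake; coindexation permitted.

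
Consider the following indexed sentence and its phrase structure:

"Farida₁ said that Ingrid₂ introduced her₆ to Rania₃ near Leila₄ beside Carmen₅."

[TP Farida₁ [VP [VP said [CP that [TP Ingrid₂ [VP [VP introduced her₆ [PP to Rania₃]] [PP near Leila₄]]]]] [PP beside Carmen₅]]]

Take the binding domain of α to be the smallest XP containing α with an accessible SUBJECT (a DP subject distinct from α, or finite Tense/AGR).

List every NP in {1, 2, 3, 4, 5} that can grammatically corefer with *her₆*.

*her* is a pronoun, so Principle B applies: it must be free in its binding domain.
Binding domain of *her₆*: the embedded TP, whose subject is Ingrid₂.
*Farida₁* c-commands the pronoun but from outside its binding domain, and is not c-commanded by it → coindexation permitted.
*Ingrid₂* c-commands the pronoun within its binding domain → coindexation would violate Principle B.
*Rania₃*: the pronoun c-commands this R-expression → coindexation would violate Principle C on *Rania₃*.
*Leila₄* and the pronoun do not c-command one another → neither Principle B nor Principle C is at stake; coindexation permitted.
*Carmen₅* and the pronoun do not c-command one another → neither Principle B nor Principle C is at stake; coindexation permitted.

{1, 4, 5}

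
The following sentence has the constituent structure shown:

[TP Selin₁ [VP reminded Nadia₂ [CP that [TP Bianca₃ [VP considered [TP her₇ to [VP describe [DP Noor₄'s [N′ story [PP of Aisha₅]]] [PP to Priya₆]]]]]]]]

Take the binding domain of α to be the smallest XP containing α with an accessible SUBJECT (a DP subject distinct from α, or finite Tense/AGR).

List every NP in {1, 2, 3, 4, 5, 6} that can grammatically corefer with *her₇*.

{1, 2}

*her* is a pronoun, so Principle B applies: it must be free in its binding domain.
Binding domain of *her₇*: the embedded TP, whose subject is Bianca₃.
*Selin₁* c-commands the pronoun but from outside its binding domain, and is not c-commanded by it → coindexation permitted.
*Nadia₂* c-commands the pronoun but from outside its binding domain, and is not c-commanded by it → coindexation permitted.
*Bianca₃* c-commands the pronoun within its binding domain → coindexation would violate Principle B.
*Noor₄*: the pronoun c-commands this R-expression → coindexation would violate Principle C on *Noor₄*.
*Aisha₅*: the pronoun c-commands this R-expression → coindexation would violate Principle C on *Aisha₅*.
*Priya₆*: the pronoun c-commands this R-expression → coindexation would violate Principle C on *Priya₆*.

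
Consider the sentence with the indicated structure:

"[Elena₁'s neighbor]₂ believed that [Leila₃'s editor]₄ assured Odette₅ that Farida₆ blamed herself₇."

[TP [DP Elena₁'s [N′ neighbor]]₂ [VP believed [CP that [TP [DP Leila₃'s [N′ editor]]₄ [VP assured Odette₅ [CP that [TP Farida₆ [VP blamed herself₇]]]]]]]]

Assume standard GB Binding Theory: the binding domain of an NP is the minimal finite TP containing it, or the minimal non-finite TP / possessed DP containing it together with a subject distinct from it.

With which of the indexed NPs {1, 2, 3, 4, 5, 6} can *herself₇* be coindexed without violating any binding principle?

{6}

*herself* is an anaphor, so Principle A applies: it must be bound in its binding domain.
Binding domain of *herself₇*: the embedded TP, whose subject is Farida₆.
*Elena₁* does not c-command the anaphor → cannot bind it.
*[Elena₁'s neighbor]₂* c-commands the anaphor but is outside its binding domain → cannot satisfy Principle A.
*Leila₃* does not c-command the anaphor → cannot bind it.
*[Leila₃'s editor]₄* c-commands the anaphor but is outside its binding domain → cannot satisfy Principle A.
*Odette₅* c-commands the anaphor but is outside its binding domain → cannot satisfy Principle A.
*Farida₆* c-commands the anaphor within its binding domain → licit binder.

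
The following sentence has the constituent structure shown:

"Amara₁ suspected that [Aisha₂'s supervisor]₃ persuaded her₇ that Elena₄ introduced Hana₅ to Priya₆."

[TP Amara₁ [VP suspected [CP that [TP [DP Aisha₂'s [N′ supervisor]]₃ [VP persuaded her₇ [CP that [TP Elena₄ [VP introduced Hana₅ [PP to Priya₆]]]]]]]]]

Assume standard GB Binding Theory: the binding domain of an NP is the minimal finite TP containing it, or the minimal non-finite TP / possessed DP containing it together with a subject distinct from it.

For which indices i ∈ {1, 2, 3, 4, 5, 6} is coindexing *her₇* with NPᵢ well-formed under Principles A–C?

*her* is a pronoun, so Principle B applies: it must be free in its binding domain.
Binding domain of *her₇*: the embedded TP, whose subject is [Aisha₂'s supervisor]₃.
*Amara₁* c-commands the pronoun but from outside its binding domain, and is not c-commanded by it → coindexation permitted.
*Aisha₂* and the pronoun do not c-command one another → neither Principle B nor Principle C is at stake; coindexation permitted.
*[Aisha₂'s supervisor]₃* c-commands the pronoun within its binding domain → coindexation would violate Principle B.
*Elena₄*: the pronoun c-commands this R-expression → coindexation would violate Principle C on *Elena₄*.
*Hana₅*: the pronoun c-commands this R-expression → coindexation would violate Principle C on *Hana₅*.
*Priya₆*: the pronoun c-commands this R-expression → coindexation would violate Principle C on *Priya₆*.

{1, 2}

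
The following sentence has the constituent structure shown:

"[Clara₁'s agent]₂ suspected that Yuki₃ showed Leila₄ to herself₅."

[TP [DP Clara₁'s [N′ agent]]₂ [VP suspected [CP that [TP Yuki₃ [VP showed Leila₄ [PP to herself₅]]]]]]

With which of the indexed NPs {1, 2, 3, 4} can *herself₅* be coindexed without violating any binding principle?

*herself* is an anaphor, so Principle A applies: it must be bound in its binding domain.
Binding domain of *herself₅*: the embedded TP, whose subject is Yuki₃.
*Clara₁* does not c-command the anaphor → cannot bind it.
*[Clara₁'s agent]₂* c-commands the anaphor but is outside its binding domain → cannot satisfy Principle A.
*Yuki₃* c-commands the anaphor within its binding domain → licit binder.
*Leila₄* c-commands the anaphor within its binding domain → licit binder.

{3, 4}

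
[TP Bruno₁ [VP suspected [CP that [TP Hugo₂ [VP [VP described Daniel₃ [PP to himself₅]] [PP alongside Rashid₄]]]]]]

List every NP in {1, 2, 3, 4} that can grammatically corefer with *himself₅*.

{2, 3}

*himself* is an anaphor, so Principle A applies: it must be bound in its binding domain.
Binding domain of *himself₅*: the embedded TP, whose subject is Hugo₂.
*Bruno₁* c-commands the anaphor but is outside its binding domain → cannot satisfy Principle A.
*Hugo₂* c-commands the anaphor within its binding domain → licit binder.
*Daniel₃* c-commands the anaphor within its binding domain → licit binder.
*Rashid₄* does not c-command the anaphor → cannot bind it.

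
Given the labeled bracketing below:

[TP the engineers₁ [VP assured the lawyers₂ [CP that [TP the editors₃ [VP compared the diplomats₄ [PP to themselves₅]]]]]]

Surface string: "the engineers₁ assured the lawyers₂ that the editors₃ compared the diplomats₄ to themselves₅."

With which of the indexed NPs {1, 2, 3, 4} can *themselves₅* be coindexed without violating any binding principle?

*themselves* is an anaphor, so Principle A applies: it must be bound in its binding domain.
Binding domain of *themselves₅*: the embedded TP, whose subject is the editors₃.
*the engineers₁* c-commands the anaphor but is outside its binding domain → cannot satisfy Principle A.
*the lawyers₂* c-commands the anaphor but is outside its binding domain → cannot satisfy Principle A.
*the editors₃* c-commands the anaphor within its binding domain → licit binder.
*the diplomats₄* c-commands the anaphor within its binding domain → licit binder.

{3, 4}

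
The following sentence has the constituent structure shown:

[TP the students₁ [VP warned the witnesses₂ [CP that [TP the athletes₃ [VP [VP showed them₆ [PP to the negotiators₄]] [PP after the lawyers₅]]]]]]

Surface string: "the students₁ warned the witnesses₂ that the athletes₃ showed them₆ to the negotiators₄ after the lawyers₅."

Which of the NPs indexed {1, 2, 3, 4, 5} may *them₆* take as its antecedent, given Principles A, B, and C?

{1, 2, 5}

*them* is a pronoun, so Principle B applies: it must be free in its binding domain.
Binding domain of *them₆*: the embedded TP, whose subject is the athletes₃.
*the students₁* c-commands the pronoun but from outside its binding domain, and is not c-commanded by it → coindexation permitted.
*the witnesses₂* c-commands the pronoun but from outside its binding domain, and is not c-commanded by it → coindexation permitted.
*the athletes₃* c-commands the pronoun within its binding domain → coindexation would violate Principle B.
*the negotiators₄*: the pronoun c-commands this R-expression → coindexation would violate Principle C on *the negotiators₄*.
*the lawyers₅* and the pronoun do not c-command one another → neither Principle B nor Principle C is at stake; coindexation permitted.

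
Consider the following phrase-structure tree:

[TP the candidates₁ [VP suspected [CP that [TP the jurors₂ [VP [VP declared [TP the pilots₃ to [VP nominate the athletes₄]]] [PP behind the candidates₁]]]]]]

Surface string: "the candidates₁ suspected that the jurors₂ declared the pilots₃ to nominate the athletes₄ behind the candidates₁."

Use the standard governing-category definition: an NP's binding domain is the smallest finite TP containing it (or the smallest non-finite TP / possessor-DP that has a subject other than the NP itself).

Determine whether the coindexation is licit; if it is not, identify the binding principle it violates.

Principle C

The two coindexed NPs are *the candidates₁* (the lower occurrence) and *the candidates₁* (the higher occurrence).
*the candidates₁* (the lower occurrence) is an R-expression. Principle C requires it to be free everywhere.
*the candidates₁* (the higher occurrence) c-commands it and carries the same index.
The R-expression is bound → Principle C violation.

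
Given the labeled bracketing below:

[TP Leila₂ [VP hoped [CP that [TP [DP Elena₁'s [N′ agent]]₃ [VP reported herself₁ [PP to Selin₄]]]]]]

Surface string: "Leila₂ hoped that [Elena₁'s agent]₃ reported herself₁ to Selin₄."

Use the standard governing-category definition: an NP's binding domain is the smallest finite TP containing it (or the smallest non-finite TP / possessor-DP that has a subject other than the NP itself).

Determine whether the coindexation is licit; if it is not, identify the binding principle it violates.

The two coindexed NPs are *Elena₁* and *herself₁*.
*herself₁* is an anaphor. Principle A requires it to be bound within its binding domain — the embedded TP, whose subject is [Elena₁'s agent]₃.
Within that domain it is c-commanded by *[Elena₁'s agent]₃*, which does not share its index.
*Elena₁* does not c-command the anaphor at all.
The anaphor is unbound in its domain → Principle A violation.

Principle A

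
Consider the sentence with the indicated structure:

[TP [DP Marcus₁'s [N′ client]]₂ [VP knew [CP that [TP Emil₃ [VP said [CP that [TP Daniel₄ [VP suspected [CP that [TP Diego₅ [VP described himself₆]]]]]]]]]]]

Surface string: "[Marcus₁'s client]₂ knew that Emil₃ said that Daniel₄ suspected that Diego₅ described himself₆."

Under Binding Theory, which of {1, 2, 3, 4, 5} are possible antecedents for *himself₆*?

{5}

*himself* is an anaphor, so Principle A applies: it must be bound in its binding domain.
Binding domain of *himself₆*: the embedded TP, whose subject is Diego₅.
*Marcus₁* does not c-command the anaphor → cannot bind it.
*[Marcus₁'s client]₂* c-commands the anaphor but is outside its binding domain → cannot satisfy Principle A.
*Emil₃* c-commands the anaphor but is outside its binding domain → cannot satisfy Principle A.
*Daniel₄* c-commands the anaphor but is outside its binding domain → cannot satisfy Principle A.
*Diego₅* c-commands the anaphor within its binding domain → licit binder.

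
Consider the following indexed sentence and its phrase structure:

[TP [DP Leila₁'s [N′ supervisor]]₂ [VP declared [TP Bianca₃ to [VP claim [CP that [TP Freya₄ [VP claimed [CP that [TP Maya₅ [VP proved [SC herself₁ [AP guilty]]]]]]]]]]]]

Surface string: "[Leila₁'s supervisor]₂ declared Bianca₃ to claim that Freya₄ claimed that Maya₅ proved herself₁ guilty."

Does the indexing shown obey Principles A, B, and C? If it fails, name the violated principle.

The two coindexed NPs are *Leila₁* and *herself₁*.
*herself₁* is an anaphor. Principle A requires it to be bound within its binding domain — the embedded TP, whose subject is Maya₅.
Within that domain it is c-commanded by *Maya₅*, which does not share its index.
*Leila₁* does not c-command the anaphor at all.
The anaphor is unbound in its domain → Principle A violation.

Principle A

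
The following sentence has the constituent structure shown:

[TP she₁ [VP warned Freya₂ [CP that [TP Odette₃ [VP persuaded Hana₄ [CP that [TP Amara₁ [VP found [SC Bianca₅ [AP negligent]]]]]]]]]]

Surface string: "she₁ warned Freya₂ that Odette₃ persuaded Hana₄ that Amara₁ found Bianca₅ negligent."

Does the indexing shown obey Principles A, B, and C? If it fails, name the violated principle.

The two coindexed NPs are *she₁* and *Amara₁*.
*Amara₁* is an R-expression. Principle C requires it to be free everywhere.
*she₁* c-commands it and carries the same index.
The R-expression is bound → Principle C violation.

Principle C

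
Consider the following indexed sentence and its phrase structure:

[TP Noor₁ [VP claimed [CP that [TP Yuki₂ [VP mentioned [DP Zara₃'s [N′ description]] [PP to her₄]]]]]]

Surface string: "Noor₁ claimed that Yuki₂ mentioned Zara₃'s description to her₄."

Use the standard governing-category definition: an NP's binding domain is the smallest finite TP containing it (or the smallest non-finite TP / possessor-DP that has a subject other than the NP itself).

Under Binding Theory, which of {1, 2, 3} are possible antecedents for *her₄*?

{1, 3}

*her* is a pronoun, so Principle B applies: it must be free in its binding domain.
Binding domain of *her₄*: the embedded TP, whose subject is Yuki₂.
*Noor₁* c-commands the pronoun but from outside its binding domain, and is not c-commanded by it → coindexation permitted.
*Yuki₂* c-commands the pronoun within its binding domain → coindexation would violate Principle B.
*Zara₃* and the pronoun do not c-command one another → neither Principle B nor Principle C is at stake; coindexation permitted.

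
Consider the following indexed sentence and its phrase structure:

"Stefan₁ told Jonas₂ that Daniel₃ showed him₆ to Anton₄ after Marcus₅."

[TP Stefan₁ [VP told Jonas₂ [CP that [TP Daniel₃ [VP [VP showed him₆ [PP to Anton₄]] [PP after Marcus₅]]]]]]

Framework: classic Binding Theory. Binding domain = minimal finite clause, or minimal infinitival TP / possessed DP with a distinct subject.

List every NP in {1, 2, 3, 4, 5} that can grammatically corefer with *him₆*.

*him* is a pronoun, so Principle B applies: it must be free in its binding domain.
Binding domain of *him₆*: the embedded TP, whose subject is Daniel₃.
*Stefan₁* c-commands the pronoun but from outside its binding domain, and is not c-commanded by it → coindexation permitted.
*Jonas₂* c-commands the pronoun but from outside its binding domain, and is not c-commanded by it → coindexation permitted.
*Daniel₃* c-commands the pronoun within its binding domain → coindexation would violate Principle B.
*Anton₄*: the pronoun c-commands this R-expression → coindexation would violate Principle C on *Anton₄*.
*Marcus₅* and the pronoun do not c-command one another → neither Principle B nor Principle C is at stake; coindexation permitted.

{1, 2, 5}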